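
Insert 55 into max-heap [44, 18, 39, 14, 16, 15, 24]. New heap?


Append 55: [44, 18, 39, 14, 16, 15, 24, 55]
Bubble up: swap idx 7(55) with idx 3(14); swap idx 3(55) with idx 1(18); swap idx 1(55) with idx 0(44)
Result: [55, 44, 39, 18, 16, 15, 24, 14]


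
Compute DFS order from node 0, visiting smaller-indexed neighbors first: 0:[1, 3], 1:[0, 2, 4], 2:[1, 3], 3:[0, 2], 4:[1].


DFS stack-based: start with [0]
Visit order: [0, 1, 2, 3, 4]


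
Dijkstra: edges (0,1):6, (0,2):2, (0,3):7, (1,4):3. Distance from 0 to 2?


Dijkstra from 0:
Distances: {0: 0, 1: 6, 2: 2, 3: 7, 4: 9}
Shortest distance to 2 = 2, path = [0, 2]


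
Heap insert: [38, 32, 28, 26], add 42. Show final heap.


Append 42: [38, 32, 28, 26, 42]
Bubble up: swap idx 4(42) with idx 1(32); swap idx 1(42) with idx 0(38)
Result: [42, 38, 28, 26, 32]


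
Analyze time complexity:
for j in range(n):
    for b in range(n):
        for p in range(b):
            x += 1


Per nesting level: O(n) * O(n) * O(n) [triangular over b] = O(n^3)
Complexity: O(n^3)


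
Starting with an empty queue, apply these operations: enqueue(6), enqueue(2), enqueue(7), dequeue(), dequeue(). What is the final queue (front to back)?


enqueue(6) -> [6]
enqueue(2) -> [6, 2]
enqueue(7) -> [6, 2, 7]
dequeue() returns 6 -> [2, 7]
dequeue() returns 2 -> [7]
Final queue (front to back): [7]


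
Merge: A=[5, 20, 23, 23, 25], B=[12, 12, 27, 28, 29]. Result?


Compare heads, take smaller each step.
Merged: [5, 12, 12, 20, 23, 23, 25, 27, 28, 29]


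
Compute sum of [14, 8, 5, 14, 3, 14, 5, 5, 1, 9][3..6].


Prefix sums: [0, 14, 22, 27, 41, 44, 58, 63, 68, 69, 78]
Sum[3..6] = prefix[7] - prefix[3] = 63 - 27 = 36


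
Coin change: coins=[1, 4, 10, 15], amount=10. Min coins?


dp[0]=0; dp[i]=1+min(dp[i-c] for c in coins)
...dp[5]=2, dp[6]=3, dp[7]=4, dp[8]=2, dp[9]=3, dp[10]=1
Minimum coins for 10 = 1


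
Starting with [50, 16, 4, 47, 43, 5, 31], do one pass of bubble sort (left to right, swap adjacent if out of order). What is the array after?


After one pass: [16, 4, 47, 43, 5, 31, 50]


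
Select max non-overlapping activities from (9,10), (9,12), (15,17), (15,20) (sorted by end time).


Greedy: pick earliest-ending, then skip overlaps.
Selected (2 activities): [(9, 10), (15, 17)]


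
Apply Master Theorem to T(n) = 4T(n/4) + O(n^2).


a=4, b=4, c=2. log_4(4)=1 < c=2. Case 3: O(n^c) = O(n^2)
Complexity: O(n^2)


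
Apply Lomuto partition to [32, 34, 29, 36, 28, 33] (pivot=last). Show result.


Elements <= 33 go left of pivot.
Result: [32, 29, 28, 33, 34, 36], pivot at index 3


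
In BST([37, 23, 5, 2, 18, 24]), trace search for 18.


BST root = 37
Search for 18: compare at each node
Path: [37, 23, 5, 18]


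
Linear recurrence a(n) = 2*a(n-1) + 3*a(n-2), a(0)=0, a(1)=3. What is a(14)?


Build bottom-up:
...a(12)=398580, a(13)=1195743, a(14)=2*1195743+3*398580=3587226


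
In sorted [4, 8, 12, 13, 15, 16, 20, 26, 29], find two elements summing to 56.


Two pointers: lo=0, hi=8
No pair sums to 56


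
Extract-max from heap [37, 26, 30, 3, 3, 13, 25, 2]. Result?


Max = 37
Replace root with last, heapify down
Resulting heap: [30, 26, 25, 3, 3, 13, 2]


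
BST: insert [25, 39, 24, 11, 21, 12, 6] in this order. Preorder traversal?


Root = 25; build tree by BST insertion.
Preorder traversal: [25, 24, 11, 6, 21, 12, 39]


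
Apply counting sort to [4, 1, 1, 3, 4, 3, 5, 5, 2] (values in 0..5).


Count array: [0, 2, 1, 2, 2, 2]
Reconstruct: [1, 1, 2, 3, 3, 4, 4, 5, 5]


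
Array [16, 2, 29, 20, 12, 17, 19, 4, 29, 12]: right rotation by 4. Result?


Right rotate by 4: [19, 4, 29, 12, 16, 2, 29, 20, 12, 17]


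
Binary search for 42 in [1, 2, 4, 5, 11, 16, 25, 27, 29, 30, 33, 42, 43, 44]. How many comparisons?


Search for 42:
[0,13] mid=6 arr[6]=25
[7,13] mid=10 arr[10]=33
[11,13] mid=12 arr[12]=43
[11,11] mid=11 arr[11]=42
Total: 4 comparisons


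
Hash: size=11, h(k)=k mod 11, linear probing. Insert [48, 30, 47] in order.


Insertions: 48->slot 4; 30->slot 8; 47->slot 3
Table: [None, None, None, 47, 48, None, None, None, 30, None, None]


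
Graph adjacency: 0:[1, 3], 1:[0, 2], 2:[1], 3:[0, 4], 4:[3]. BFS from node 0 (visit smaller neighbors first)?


BFS queue: start with [0]
Visit order: [0, 1, 3, 2, 4]


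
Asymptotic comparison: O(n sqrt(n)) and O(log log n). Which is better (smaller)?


double-logarithmic grows slower than n^1.5
O(log log n) is asymptotically smaller; O(n sqrt(n)) grows faster


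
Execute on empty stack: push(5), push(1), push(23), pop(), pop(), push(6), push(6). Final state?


push(5) -> [5]
push(1) -> [5, 1]
push(23) -> [5, 1, 23]
pop() returns 23 -> [5, 1]
pop() returns 1 -> [5]
push(6) -> [5, 6]
push(6) -> [5, 6, 6]
Final stack (bottom to top): [5, 6, 6]


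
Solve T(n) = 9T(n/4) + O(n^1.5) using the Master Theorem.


a=9, b=4, c=1.5. log_4(9)=1.585 > c=1.5. Case 1: O(n^log_b(a)) = O(n^1.585)
Complexity: O(n^1.585)


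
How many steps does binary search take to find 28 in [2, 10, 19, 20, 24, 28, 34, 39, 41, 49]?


Search for 28:
[0,9] mid=4 arr[4]=24
[5,9] mid=7 arr[7]=39
[5,6] mid=5 arr[5]=28
Total: 3 comparisons


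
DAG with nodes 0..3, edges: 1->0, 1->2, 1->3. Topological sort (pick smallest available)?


Kahn's algorithm, process smallest node first
Order: [1, 0, 2, 3]


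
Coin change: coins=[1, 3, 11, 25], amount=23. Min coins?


dp[0]=0; dp[i]=1+min(dp[i-c] for c in coins)
...dp[18]=4, dp[19]=5, dp[20]=4, dp[21]=5, dp[22]=2, dp[23]=3
Minimum coins for 23 = 3


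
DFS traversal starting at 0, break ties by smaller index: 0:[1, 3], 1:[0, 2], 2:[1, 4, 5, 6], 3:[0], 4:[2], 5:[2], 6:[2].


DFS stack-based: start with [0]
Visit order: [0, 1, 2, 4, 5, 6, 3]


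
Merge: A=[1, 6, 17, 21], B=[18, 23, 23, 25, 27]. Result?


Compare heads, take smaller each step.
Merged: [1, 6, 17, 18, 21, 23, 23, 25, 27]


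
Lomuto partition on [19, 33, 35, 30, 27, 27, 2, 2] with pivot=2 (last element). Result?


Elements <= 2 go left of pivot.
Result: [2, 2, 35, 30, 27, 27, 19, 33], pivot at index 1


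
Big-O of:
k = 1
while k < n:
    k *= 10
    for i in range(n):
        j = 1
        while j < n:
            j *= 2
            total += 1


Per nesting level: O(log n) * O(n) * O(log n) = O(n (log n)^2)
Complexity: O(n (log n)^2)


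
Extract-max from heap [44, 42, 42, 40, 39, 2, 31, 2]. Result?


Max = 44
Replace root with last, heapify down
Resulting heap: [42, 40, 42, 2, 39, 2, 31]


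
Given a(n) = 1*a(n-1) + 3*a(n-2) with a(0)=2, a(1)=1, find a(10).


Build bottom-up:
...a(8)=799, a(9)=1810, a(10)=1*1810+3*799=4207


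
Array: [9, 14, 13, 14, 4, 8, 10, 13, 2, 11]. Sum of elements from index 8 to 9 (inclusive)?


Prefix sums: [0, 9, 23, 36, 50, 54, 62, 72, 85, 87, 98]
Sum[8..9] = prefix[10] - prefix[8] = 98 - 85 = 13


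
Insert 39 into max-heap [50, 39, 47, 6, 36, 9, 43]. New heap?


Append 39: [50, 39, 47, 6, 36, 9, 43, 39]
Bubble up: swap idx 7(39) with idx 3(6)
Result: [50, 39, 47, 39, 36, 9, 43, 6]


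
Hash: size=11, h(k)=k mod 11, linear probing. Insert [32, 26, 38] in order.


Insertions: 32->slot 10; 26->slot 4; 38->slot 5
Table: [None, None, None, None, 26, 38, None, None, None, None, 32]


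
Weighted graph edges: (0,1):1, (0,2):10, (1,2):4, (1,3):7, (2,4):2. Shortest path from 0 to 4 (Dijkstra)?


Dijkstra from 0:
Distances: {0: 0, 1: 1, 2: 5, 3: 8, 4: 7}
Shortest distance to 4 = 7, path = [0, 1, 2, 4]


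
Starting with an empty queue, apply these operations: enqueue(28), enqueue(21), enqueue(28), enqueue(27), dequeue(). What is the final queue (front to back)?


enqueue(28) -> [28]
enqueue(21) -> [28, 21]
enqueue(28) -> [28, 21, 28]
enqueue(27) -> [28, 21, 28, 27]
dequeue() returns 28 -> [21, 28, 27]
Final queue (front to back): [21, 28, 27]


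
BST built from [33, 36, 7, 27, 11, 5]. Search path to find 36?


BST root = 33
Search for 36: compare at each node
Path: [33, 36]


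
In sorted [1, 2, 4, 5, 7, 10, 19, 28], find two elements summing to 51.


Two pointers: lo=0, hi=7
No pair sums to 51


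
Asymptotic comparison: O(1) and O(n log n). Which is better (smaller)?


constant grows slower than linearithmic
O(1) is asymptotically smaller; O(n log n) grows faster


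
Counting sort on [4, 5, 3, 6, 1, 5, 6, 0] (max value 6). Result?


Count array: [1, 1, 0, 1, 1, 2, 2]
Reconstruct: [0, 1, 3, 4, 5, 5, 6, 6]


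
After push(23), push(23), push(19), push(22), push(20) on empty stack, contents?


push(23) -> [23]
push(23) -> [23, 23]
push(19) -> [23, 23, 19]
push(22) -> [23, 23, 19, 22]
push(20) -> [23, 23, 19, 22, 20]
Final stack (bottom to top): [23, 23, 19, 22, 20]


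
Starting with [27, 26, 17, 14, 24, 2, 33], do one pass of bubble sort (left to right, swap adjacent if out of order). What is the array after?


After one pass: [26, 17, 14, 24, 2, 27, 33]


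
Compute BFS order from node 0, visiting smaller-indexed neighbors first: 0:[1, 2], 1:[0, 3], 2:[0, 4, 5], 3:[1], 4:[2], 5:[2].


BFS queue: start with [0]
Visit order: [0, 1, 2, 3, 4, 5]


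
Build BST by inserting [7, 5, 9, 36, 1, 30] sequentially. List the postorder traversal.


Root = 7; build tree by BST insertion.
Postorder traversal: [1, 5, 30, 36, 9, 7]


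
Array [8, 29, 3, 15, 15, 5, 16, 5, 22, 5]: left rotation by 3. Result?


Left rotate by 3: [15, 15, 5, 16, 5, 22, 5, 8, 29, 3]


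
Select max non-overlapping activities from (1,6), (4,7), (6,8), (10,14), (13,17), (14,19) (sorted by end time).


Greedy: pick earliest-ending, then skip overlaps.
Selected (4 activities): [(1, 6), (6, 8), (10, 14), (14, 19)]


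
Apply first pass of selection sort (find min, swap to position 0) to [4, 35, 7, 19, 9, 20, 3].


After one pass: [3, 35, 7, 19, 9, 20, 4]


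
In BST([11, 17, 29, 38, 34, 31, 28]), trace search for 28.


BST root = 11
Search for 28: compare at each node
Path: [11, 17, 29, 28]


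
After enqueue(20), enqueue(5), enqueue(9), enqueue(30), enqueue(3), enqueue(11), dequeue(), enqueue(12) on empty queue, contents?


enqueue(20) -> [20]
enqueue(5) -> [20, 5]
enqueue(9) -> [20, 5, 9]
enqueue(30) -> [20, 5, 9, 30]
enqueue(3) -> [20, 5, 9, 30, 3]
enqueue(11) -> [20, 5, 9, 30, 3, 11]
dequeue() returns 20 -> [5, 9, 30, 3, 11]
enqueue(12) -> [5, 9, 30, 3, 11, 12]
Final queue (front to back): [5, 9, 30, 3, 11, 12]


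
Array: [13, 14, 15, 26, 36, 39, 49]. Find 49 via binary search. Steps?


Search for 49:
[0,6] mid=3 arr[3]=26
[4,6] mid=5 arr[5]=39
[6,6] mid=6 arr[6]=49
Total: 3 comparisons


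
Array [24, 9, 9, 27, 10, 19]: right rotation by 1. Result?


Right rotate by 1: [19, 24, 9, 9, 27, 10]


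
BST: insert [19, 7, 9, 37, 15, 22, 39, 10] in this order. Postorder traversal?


Root = 19; build tree by BST insertion.
Postorder traversal: [10, 15, 9, 7, 22, 39, 37, 19]


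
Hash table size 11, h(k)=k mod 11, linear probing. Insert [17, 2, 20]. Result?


Insertions: 17->slot 6; 2->slot 2; 20->slot 9
Table: [None, None, 2, None, None, None, 17, None, None, 20, None]


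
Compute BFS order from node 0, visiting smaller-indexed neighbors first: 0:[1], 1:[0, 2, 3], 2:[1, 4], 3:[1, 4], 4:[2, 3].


BFS queue: start with [0]
Visit order: [0, 1, 2, 3, 4]


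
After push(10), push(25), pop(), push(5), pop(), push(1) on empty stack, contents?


push(10) -> [10]
push(25) -> [10, 25]
pop() returns 25 -> [10]
push(5) -> [10, 5]
pop() returns 5 -> [10]
push(1) -> [10, 1]
Final stack (bottom to top): [10, 1]


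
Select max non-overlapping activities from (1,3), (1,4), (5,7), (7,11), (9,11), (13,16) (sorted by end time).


Greedy: pick earliest-ending, then skip overlaps.
Selected (4 activities): [(1, 3), (5, 7), (7, 11), (13, 16)]


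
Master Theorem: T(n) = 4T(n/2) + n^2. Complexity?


a=4, b=2, c=2. log_2(4)=2 = c=2. Case 2: O(n^c log n) = O(n^2 log n)
Complexity: O(n^2 log n)


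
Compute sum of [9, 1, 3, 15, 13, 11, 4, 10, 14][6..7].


Prefix sums: [0, 9, 10, 13, 28, 41, 52, 56, 66, 80]
Sum[6..7] = prefix[8] - prefix[6] = 66 - 52 = 14


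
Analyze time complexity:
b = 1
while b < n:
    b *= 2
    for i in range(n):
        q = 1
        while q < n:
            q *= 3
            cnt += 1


Per nesting level: O(log n) * O(n) * O(log n) = O(n (log n)^2)
Complexity: O(n (log n)^2)


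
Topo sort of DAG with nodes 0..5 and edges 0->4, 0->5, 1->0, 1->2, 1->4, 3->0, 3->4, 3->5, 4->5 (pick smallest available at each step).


Kahn's algorithm, process smallest node first
Order: [1, 2, 3, 0, 4, 5]


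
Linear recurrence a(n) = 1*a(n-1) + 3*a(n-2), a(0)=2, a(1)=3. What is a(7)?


Build bottom-up:
...a(5)=99, a(6)=234, a(7)=1*234+3*99=531


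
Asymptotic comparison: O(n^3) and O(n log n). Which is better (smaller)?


linearithmic grows slower than cubic
O(n log n) is asymptotically smaller; O(n^3) grows faster


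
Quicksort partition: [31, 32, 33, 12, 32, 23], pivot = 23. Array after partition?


Elements <= 23 go left of pivot.
Result: [12, 23, 33, 31, 32, 32], pivot at index 1


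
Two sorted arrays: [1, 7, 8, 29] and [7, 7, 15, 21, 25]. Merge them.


Compare heads, take smaller each step.
Merged: [1, 7, 7, 7, 8, 15, 21, 25, 29]


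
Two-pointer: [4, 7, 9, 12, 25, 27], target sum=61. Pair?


Two pointers: lo=0, hi=5
No pair sums to 61


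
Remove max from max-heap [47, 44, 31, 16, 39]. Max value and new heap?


Max = 47
Replace root with last, heapify down
Resulting heap: [44, 39, 31, 16]


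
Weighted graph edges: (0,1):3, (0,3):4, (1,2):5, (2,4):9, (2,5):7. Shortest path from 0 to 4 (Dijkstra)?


Dijkstra from 0:
Distances: {0: 0, 1: 3, 2: 8, 3: 4, 4: 17, 5: 15}
Shortest distance to 4 = 17, path = [0, 1, 2, 4]


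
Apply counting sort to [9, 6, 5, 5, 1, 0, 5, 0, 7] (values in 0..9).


Count array: [2, 1, 0, 0, 0, 3, 1, 1, 0, 1]
Reconstruct: [0, 0, 1, 5, 5, 5, 6, 7, 9]


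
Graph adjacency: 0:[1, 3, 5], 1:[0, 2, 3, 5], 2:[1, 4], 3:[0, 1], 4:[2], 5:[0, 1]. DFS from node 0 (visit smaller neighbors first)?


DFS stack-based: start with [0]
Visit order: [0, 1, 2, 4, 3, 5]


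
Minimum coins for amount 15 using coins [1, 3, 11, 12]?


dp[0]=0; dp[i]=1+min(dp[i-c] for c in coins)
...dp[10]=4, dp[11]=1, dp[12]=1, dp[13]=2, dp[14]=2, dp[15]=2
Minimum coins for 15 = 2


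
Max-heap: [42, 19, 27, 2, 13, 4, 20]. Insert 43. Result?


Append 43: [42, 19, 27, 2, 13, 4, 20, 43]
Bubble up: swap idx 7(43) with idx 3(2); swap idx 3(43) with idx 1(19); swap idx 1(43) with idx 0(42)
Result: [43, 42, 27, 19, 13, 4, 20, 2]


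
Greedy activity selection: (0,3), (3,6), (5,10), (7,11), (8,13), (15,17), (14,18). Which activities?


Greedy: pick earliest-ending, then skip overlaps.
Selected (4 activities): [(0, 3), (3, 6), (7, 11), (15, 17)]


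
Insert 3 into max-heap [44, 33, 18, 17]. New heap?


Append 3: [44, 33, 18, 17, 3]
Bubble up: no swaps needed
Result: [44, 33, 18, 17, 3]


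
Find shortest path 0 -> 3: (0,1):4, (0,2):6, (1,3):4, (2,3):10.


Dijkstra from 0:
Distances: {0: 0, 1: 4, 2: 6, 3: 8}
Shortest distance to 3 = 8, path = [0, 1, 3]


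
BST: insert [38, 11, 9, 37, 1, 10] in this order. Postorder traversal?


Root = 38; build tree by BST insertion.
Postorder traversal: [1, 10, 9, 37, 11, 38]


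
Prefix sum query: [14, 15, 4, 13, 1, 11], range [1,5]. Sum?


Prefix sums: [0, 14, 29, 33, 46, 47, 58]
Sum[1..5] = prefix[6] - prefix[1] = 58 - 14 = 44


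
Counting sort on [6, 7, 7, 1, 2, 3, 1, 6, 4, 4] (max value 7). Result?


Count array: [0, 2, 1, 1, 2, 0, 2, 2]
Reconstruct: [1, 1, 2, 3, 4, 4, 6, 6, 7, 7]


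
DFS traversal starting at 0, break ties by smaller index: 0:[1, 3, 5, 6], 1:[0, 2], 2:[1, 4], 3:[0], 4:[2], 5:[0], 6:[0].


DFS stack-based: start with [0]
Visit order: [0, 1, 2, 4, 3, 5, 6]


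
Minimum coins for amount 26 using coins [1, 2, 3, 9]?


dp[0]=0; dp[i]=1+min(dp[i-c] for c in coins)
...dp[21]=3, dp[22]=4, dp[23]=4, dp[24]=4, dp[25]=5, dp[26]=5
Minimum coins for 26 = 5


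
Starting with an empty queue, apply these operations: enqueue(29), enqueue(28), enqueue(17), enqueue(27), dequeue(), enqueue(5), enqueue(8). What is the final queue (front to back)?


enqueue(29) -> [29]
enqueue(28) -> [29, 28]
enqueue(17) -> [29, 28, 17]
enqueue(27) -> [29, 28, 17, 27]
dequeue() returns 29 -> [28, 17, 27]
enqueue(5) -> [28, 17, 27, 5]
enqueue(8) -> [28, 17, 27, 5, 8]
Final queue (front to back): [28, 17, 27, 5, 8]


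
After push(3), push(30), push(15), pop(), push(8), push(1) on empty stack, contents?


push(3) -> [3]
push(30) -> [3, 30]
push(15) -> [3, 30, 15]
pop() returns 15 -> [3, 30]
push(8) -> [3, 30, 8]
push(1) -> [3, 30, 8, 1]
Final stack (bottom to top): [3, 30, 8, 1]


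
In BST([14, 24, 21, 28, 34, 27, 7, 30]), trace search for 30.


BST root = 14
Search for 30: compare at each node
Path: [14, 24, 28, 34, 30]


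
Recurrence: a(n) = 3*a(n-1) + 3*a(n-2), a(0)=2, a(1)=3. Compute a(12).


Build bottom-up:
...a(10)=613575, a(11)=2326239, a(12)=3*2326239+3*613575=8819442


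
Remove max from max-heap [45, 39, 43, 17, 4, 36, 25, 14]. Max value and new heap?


Max = 45
Replace root with last, heapify down
Resulting heap: [43, 39, 36, 17, 4, 14, 25]


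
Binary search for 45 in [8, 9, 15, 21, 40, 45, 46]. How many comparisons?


Search for 45:
[0,6] mid=3 arr[3]=21
[4,6] mid=5 arr[5]=45
Total: 2 comparisons


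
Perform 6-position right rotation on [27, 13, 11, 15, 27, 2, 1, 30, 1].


Right rotate by 6: [15, 27, 2, 1, 30, 1, 27, 13, 11]


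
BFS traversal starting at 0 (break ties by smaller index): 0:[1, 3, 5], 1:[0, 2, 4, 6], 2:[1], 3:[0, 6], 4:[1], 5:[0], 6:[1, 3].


BFS queue: start with [0]
Visit order: [0, 1, 3, 5, 2, 4, 6]


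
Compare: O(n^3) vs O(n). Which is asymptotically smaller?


linear grows slower than cubic
O(n) is asymptotically smaller; O(n^3) grows faster


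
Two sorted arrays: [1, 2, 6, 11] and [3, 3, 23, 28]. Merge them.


Compare heads, take smaller each step.
Merged: [1, 2, 3, 3, 6, 11, 23, 28]


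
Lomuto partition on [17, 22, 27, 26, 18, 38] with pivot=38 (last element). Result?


Elements <= 38 go left of pivot.
Result: [17, 22, 27, 26, 18, 38], pivot at index 5


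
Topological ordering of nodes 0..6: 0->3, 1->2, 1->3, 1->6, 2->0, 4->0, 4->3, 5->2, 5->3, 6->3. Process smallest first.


Kahn's algorithm, process smallest node first
Order: [1, 4, 5, 2, 0, 6, 3]


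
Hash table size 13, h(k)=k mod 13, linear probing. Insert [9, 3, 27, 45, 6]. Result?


Insertions: 9->slot 9; 3->slot 3; 27->slot 1; 45->slot 6; 6->slot 7
Table: [None, 27, None, 3, None, None, 45, 6, None, 9, None, None, None]


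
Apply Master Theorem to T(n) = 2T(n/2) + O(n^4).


a=2, b=2, c=4. log_2(2)=1 < c=4. Case 3: O(n^c) = O(n^4)
Complexity: O(n^4)


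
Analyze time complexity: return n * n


Analysis: constant-time operation, no loop
Complexity: O(1)


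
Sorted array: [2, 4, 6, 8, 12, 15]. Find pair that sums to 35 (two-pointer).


Two pointers: lo=0, hi=5
No pair sums to 35


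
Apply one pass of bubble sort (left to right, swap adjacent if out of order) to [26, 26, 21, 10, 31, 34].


After one pass: [26, 21, 10, 26, 31, 34]


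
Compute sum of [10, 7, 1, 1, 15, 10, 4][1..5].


Prefix sums: [0, 10, 17, 18, 19, 34, 44, 48]
Sum[1..5] = prefix[6] - prefix[1] = 44 - 10 = 34


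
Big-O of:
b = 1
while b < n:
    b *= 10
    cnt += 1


Per nesting level: O(log n) = O(log n)
Complexity: O(log n)


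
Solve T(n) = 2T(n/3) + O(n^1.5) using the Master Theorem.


a=2, b=3, c=1.5. log_3(2)=0.631 < c=1.5. Case 3: O(n^c) = O(n^1.500)
Complexity: O(n^1.500)


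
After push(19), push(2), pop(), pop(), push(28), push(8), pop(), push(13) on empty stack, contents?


push(19) -> [19]
push(2) -> [19, 2]
pop() returns 2 -> [19]
pop() returns 19 -> []
push(28) -> [28]
push(8) -> [28, 8]
pop() returns 8 -> [28]
push(13) -> [28, 13]
Final stack (bottom to top): [28, 13]


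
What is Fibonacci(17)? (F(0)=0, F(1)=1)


F(n)=F(n-1)+F(n-2)
...F(15)=610, F(16)=987, F(17)=1597


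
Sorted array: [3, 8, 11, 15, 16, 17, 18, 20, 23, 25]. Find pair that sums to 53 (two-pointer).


Two pointers: lo=0, hi=9
No pair sums to 53


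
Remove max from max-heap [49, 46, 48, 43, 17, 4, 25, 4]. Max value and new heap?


Max = 49
Replace root with last, heapify down
Resulting heap: [48, 46, 25, 43, 17, 4, 4]


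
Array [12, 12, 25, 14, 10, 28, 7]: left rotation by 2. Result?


Left rotate by 2: [25, 14, 10, 28, 7, 12, 12]


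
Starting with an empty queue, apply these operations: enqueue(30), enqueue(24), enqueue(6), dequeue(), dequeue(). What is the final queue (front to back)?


enqueue(30) -> [30]
enqueue(24) -> [30, 24]
enqueue(6) -> [30, 24, 6]
dequeue() returns 30 -> [24, 6]
dequeue() returns 24 -> [6]
Final queue (front to back): [6]


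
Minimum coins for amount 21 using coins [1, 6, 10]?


dp[0]=0; dp[i]=1+min(dp[i-c] for c in coins)
...dp[16]=2, dp[17]=3, dp[18]=3, dp[19]=4, dp[20]=2, dp[21]=3
Minimum coins for 21 = 3


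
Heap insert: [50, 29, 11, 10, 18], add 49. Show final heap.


Append 49: [50, 29, 11, 10, 18, 49]
Bubble up: swap idx 5(49) with idx 2(11)
Result: [50, 29, 49, 10, 18, 11]


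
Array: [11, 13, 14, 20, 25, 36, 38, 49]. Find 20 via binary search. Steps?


Search for 20:
[0,7] mid=3 arr[3]=20
Total: 1 comparisons


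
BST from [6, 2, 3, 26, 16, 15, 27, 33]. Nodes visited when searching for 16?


BST root = 6
Search for 16: compare at each node
Path: [6, 26, 16]


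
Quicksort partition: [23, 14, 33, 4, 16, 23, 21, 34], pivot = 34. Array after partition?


Elements <= 34 go left of pivot.
Result: [23, 14, 33, 4, 16, 23, 21, 34], pivot at index 7


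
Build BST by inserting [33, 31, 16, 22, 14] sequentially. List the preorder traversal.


Root = 33; build tree by BST insertion.
Preorder traversal: [33, 31, 16, 14, 22]


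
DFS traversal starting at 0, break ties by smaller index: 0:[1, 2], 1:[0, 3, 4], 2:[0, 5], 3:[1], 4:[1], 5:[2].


DFS stack-based: start with [0]
Visit order: [0, 1, 3, 4, 2, 5]


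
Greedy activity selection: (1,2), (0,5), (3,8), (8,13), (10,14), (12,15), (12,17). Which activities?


Greedy: pick earliest-ending, then skip overlaps.
Selected (3 activities): [(1, 2), (3, 8), (8, 13)]


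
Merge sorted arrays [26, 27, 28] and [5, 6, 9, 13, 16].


Compare heads, take smaller each step.
Merged: [5, 6, 9, 13, 16, 26, 27, 28]


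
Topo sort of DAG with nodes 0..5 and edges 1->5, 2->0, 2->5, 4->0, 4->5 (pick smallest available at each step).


Kahn's algorithm, process smallest node first
Order: [1, 2, 3, 4, 0, 5]


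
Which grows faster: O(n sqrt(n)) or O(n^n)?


n^1.5 grows slower than n^n
O(n sqrt(n)) is asymptotically smaller; O(n^n) grows faster


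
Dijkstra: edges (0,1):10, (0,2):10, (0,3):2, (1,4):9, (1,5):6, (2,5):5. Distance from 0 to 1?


Dijkstra from 0:
Distances: {0: 0, 1: 10, 2: 10, 3: 2, 4: 19, 5: 15}
Shortest distance to 1 = 10, path = [0, 1]


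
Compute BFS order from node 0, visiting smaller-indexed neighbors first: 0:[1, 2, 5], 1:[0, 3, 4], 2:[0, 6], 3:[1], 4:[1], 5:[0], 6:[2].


BFS queue: start with [0]
Visit order: [0, 1, 2, 5, 3, 4, 6]


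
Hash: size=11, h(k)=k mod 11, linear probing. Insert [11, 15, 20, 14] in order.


Insertions: 11->slot 0; 15->slot 4; 20->slot 9; 14->slot 3
Table: [11, None, None, 14, 15, None, None, None, None, 20, None]


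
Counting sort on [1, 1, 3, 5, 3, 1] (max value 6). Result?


Count array: [0, 3, 0, 2, 0, 1, 0]
Reconstruct: [1, 1, 1, 3, 3, 5]


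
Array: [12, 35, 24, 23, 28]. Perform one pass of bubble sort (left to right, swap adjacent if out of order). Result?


After one pass: [12, 24, 23, 28, 35]


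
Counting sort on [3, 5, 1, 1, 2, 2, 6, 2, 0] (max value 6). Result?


Count array: [1, 2, 3, 1, 0, 1, 1]
Reconstruct: [0, 1, 1, 2, 2, 2, 3, 5, 6]


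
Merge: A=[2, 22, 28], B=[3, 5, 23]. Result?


Compare heads, take smaller each step.
Merged: [2, 3, 5, 22, 23, 28]


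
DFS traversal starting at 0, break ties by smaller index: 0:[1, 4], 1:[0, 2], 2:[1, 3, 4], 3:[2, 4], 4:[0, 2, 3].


DFS stack-based: start with [0]
Visit order: [0, 1, 2, 3, 4]


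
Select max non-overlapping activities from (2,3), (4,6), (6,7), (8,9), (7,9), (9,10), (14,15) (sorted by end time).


Greedy: pick earliest-ending, then skip overlaps.
Selected (6 activities): [(2, 3), (4, 6), (6, 7), (8, 9), (9, 10), (14, 15)]


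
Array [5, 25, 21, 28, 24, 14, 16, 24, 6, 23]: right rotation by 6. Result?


Right rotate by 6: [24, 14, 16, 24, 6, 23, 5, 25, 21, 28]


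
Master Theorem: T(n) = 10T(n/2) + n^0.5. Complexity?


a=10, b=2, c=0.5. log_2(10)=3.322 > c=0.5. Case 1: O(n^log_b(a)) = O(n^3.322)
Complexity: O(n^3.322)


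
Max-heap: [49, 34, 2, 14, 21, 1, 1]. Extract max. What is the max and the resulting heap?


Max = 49
Replace root with last, heapify down
Resulting heap: [34, 21, 2, 14, 1, 1]


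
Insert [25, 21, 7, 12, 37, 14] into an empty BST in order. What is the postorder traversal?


Root = 25; build tree by BST insertion.
Postorder traversal: [14, 12, 7, 21, 37, 25]


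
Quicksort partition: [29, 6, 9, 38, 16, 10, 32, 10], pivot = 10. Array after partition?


Elements <= 10 go left of pivot.
Result: [6, 9, 10, 10, 16, 29, 32, 38], pivot at index 3


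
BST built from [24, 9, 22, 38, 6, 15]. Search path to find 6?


BST root = 24
Search for 6: compare at each node
Path: [24, 9, 6]


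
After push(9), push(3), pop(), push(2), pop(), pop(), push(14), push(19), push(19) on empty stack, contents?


push(9) -> [9]
push(3) -> [9, 3]
pop() returns 3 -> [9]
push(2) -> [9, 2]
pop() returns 2 -> [9]
pop() returns 9 -> []
push(14) -> [14]
push(19) -> [14, 19]
push(19) -> [14, 19, 19]
Final stack (bottom to top): [14, 19, 19]


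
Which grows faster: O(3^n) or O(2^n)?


exponential grows slower than exponential (base 3)
O(2^n) is asymptotically smaller; O(3^n) grows faster


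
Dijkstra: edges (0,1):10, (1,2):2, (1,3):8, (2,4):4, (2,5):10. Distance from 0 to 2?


Dijkstra from 0:
Distances: {0: 0, 1: 10, 2: 12, 3: 18, 4: 16, 5: 22}
Shortest distance to 2 = 12, path = [0, 1, 2]


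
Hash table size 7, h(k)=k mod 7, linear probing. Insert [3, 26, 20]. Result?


Insertions: 3->slot 3; 26->slot 5; 20->slot 6
Table: [None, None, None, 3, None, 26, 20]


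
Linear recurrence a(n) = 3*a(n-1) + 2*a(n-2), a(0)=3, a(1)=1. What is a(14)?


Build bottom-up:
...a(12)=2712297, a(13)=9659989, a(14)=3*9659989+2*2712297=34404561


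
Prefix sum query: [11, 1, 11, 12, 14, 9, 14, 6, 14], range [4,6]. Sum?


Prefix sums: [0, 11, 12, 23, 35, 49, 58, 72, 78, 92]
Sum[4..6] = prefix[7] - prefix[4] = 72 - 35 = 37


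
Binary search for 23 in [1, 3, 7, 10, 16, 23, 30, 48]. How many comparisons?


Search for 23:
[0,7] mid=3 arr[3]=10
[4,7] mid=5 arr[5]=23
Total: 2 comparisons


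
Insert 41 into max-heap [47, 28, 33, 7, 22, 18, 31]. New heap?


Append 41: [47, 28, 33, 7, 22, 18, 31, 41]
Bubble up: swap idx 7(41) with idx 3(7); swap idx 3(41) with idx 1(28)
Result: [47, 41, 33, 28, 22, 18, 31, 7]


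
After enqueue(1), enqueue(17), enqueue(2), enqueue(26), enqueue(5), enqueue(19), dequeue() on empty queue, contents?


enqueue(1) -> [1]
enqueue(17) -> [1, 17]
enqueue(2) -> [1, 17, 2]
enqueue(26) -> [1, 17, 2, 26]
enqueue(5) -> [1, 17, 2, 26, 5]
enqueue(19) -> [1, 17, 2, 26, 5, 19]
dequeue() returns 1 -> [17, 2, 26, 5, 19]
Final queue (front to back): [17, 2, 26, 5, 19]


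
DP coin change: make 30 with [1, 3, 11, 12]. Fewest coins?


dp[0]=0; dp[i]=1+min(dp[i-c] for c in coins)
...dp[25]=3, dp[26]=3, dp[27]=3, dp[28]=4, dp[29]=4, dp[30]=4
Minimum coins for 30 = 4


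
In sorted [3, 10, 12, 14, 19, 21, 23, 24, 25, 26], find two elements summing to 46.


Two pointers: lo=0, hi=9
Found pair: (21, 25) summing to 46


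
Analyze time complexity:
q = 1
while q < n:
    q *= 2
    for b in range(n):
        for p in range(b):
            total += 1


Per nesting level: O(log n) * O(n) * O(n) [triangular over b] = O(n^2 log n)
Complexity: O(n^2 log n)


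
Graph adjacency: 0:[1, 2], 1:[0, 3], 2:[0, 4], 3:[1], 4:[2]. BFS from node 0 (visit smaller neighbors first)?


BFS queue: start with [0]
Visit order: [0, 1, 2, 3, 4]


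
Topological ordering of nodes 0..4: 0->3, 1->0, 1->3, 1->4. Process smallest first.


Kahn's algorithm, process smallest node first
Order: [1, 0, 2, 3, 4]


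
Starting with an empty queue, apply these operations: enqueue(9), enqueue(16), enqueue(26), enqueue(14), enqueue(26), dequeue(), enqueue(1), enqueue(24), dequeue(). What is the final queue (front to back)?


enqueue(9) -> [9]
enqueue(16) -> [9, 16]
enqueue(26) -> [9, 16, 26]
enqueue(14) -> [9, 16, 26, 14]
enqueue(26) -> [9, 16, 26, 14, 26]
dequeue() returns 9 -> [16, 26, 14, 26]
enqueue(1) -> [16, 26, 14, 26, 1]
enqueue(24) -> [16, 26, 14, 26, 1, 24]
dequeue() returns 16 -> [26, 14, 26, 1, 24]
Final queue (front to back): [26, 14, 26, 1, 24]


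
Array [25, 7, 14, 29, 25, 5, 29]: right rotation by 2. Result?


Right rotate by 2: [5, 29, 25, 7, 14, 29, 25]


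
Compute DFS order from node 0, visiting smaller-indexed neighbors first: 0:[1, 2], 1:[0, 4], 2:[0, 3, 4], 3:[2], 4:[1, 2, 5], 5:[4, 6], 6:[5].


DFS stack-based: start with [0]
Visit order: [0, 1, 4, 2, 3, 5, 6]


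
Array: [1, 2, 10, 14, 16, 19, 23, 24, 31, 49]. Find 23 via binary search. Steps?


Search for 23:
[0,9] mid=4 arr[4]=16
[5,9] mid=7 arr[7]=24
[5,6] mid=5 arr[5]=19
[6,6] mid=6 arr[6]=23
Total: 4 comparisons


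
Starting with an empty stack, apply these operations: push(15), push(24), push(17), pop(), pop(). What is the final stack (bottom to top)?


push(15) -> [15]
push(24) -> [15, 24]
push(17) -> [15, 24, 17]
pop() returns 17 -> [15, 24]
pop() returns 24 -> [15]
Final stack (bottom to top): [15]


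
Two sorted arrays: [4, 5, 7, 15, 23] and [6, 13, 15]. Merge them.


Compare heads, take smaller each step.
Merged: [4, 5, 6, 7, 13, 15, 15, 23]


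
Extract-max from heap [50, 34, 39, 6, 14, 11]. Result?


Max = 50
Replace root with last, heapify down
Resulting heap: [39, 34, 11, 6, 14]


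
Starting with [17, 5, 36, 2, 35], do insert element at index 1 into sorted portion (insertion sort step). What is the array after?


After one pass: [5, 17, 36, 2, 35]


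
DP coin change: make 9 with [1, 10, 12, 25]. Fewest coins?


dp[0]=0; dp[i]=1+min(dp[i-c] for c in coins)
...dp[4]=4, dp[5]=5, dp[6]=6, dp[7]=7, dp[8]=8, dp[9]=9
Minimum coins for 9 = 9


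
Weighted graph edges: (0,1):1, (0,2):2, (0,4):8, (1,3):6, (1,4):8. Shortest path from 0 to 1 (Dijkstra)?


Dijkstra from 0:
Distances: {0: 0, 1: 1, 2: 2, 3: 7, 4: 8}
Shortest distance to 1 = 1, path = [0, 1]


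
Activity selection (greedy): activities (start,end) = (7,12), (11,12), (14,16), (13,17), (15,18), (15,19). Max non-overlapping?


Greedy: pick earliest-ending, then skip overlaps.
Selected (2 activities): [(7, 12), (14, 16)]


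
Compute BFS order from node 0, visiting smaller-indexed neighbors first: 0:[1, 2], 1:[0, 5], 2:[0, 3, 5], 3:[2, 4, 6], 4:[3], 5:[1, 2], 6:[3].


BFS queue: start with [0]
Visit order: [0, 1, 2, 5, 3, 4, 6]


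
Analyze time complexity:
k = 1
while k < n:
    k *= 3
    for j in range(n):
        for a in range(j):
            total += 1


Per nesting level: O(log n) * O(n) * O(n) [triangular over j] = O(n^2 log n)
Complexity: O(n^2 log n)


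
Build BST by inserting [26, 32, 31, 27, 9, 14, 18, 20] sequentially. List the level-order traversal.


Root = 26; build tree by BST insertion.
Level-Order traversal: [26, 9, 32, 14, 31, 18, 27, 20]


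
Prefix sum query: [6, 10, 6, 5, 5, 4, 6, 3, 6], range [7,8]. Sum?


Prefix sums: [0, 6, 16, 22, 27, 32, 36, 42, 45, 51]
Sum[7..8] = prefix[9] - prefix[7] = 51 - 42 = 9


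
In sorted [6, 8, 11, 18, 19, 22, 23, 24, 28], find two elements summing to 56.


Two pointers: lo=0, hi=8
No pair sums to 56


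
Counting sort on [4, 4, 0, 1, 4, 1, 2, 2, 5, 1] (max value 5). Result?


Count array: [1, 3, 2, 0, 3, 1]
Reconstruct: [0, 1, 1, 1, 2, 2, 4, 4, 4, 5]


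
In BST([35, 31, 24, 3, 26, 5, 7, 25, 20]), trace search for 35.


BST root = 35
Search for 35: compare at each node
Path: [35]


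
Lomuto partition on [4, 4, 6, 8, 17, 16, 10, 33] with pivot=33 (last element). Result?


Elements <= 33 go left of pivot.
Result: [4, 4, 6, 8, 17, 16, 10, 33], pivot at index 7


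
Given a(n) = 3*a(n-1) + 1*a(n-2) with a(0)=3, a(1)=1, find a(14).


Build bottom-up:
...a(12)=891723, a(13)=2945161, a(14)=3*2945161+1*891723=9727206


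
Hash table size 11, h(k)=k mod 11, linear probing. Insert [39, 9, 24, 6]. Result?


Insertions: 39->slot 6; 9->slot 9; 24->slot 2; 6->slot 7
Table: [None, None, 24, None, None, None, 39, 6, None, 9, None]


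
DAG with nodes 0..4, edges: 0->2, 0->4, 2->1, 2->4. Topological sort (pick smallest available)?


Kahn's algorithm, process smallest node first
Order: [0, 2, 1, 3, 4]


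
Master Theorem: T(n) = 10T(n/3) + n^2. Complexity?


a=10, b=3, c=2. log_3(10)=2.096 > c=2. Case 1: O(n^log_b(a)) = O(n^2.096)
Complexity: O(n^2.096)


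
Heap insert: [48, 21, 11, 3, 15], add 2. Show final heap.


Append 2: [48, 21, 11, 3, 15, 2]
Bubble up: no swaps needed
Result: [48, 21, 11, 3, 15, 2]


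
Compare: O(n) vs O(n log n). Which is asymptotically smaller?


linear grows slower than linearithmic
O(n) is asymptotically smaller; O(n log n) grows faster


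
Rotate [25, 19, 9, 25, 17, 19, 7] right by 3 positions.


Right rotate by 3: [17, 19, 7, 25, 19, 9, 25]


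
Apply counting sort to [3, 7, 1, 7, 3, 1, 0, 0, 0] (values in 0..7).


Count array: [3, 2, 0, 2, 0, 0, 0, 2]
Reconstruct: [0, 0, 0, 1, 1, 3, 3, 7, 7]


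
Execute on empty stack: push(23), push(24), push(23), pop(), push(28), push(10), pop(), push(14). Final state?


push(23) -> [23]
push(24) -> [23, 24]
push(23) -> [23, 24, 23]
pop() returns 23 -> [23, 24]
push(28) -> [23, 24, 28]
push(10) -> [23, 24, 28, 10]
pop() returns 10 -> [23, 24, 28]
push(14) -> [23, 24, 28, 14]
Final stack (bottom to top): [23, 24, 28, 14]


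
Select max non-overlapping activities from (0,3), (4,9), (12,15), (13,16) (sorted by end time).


Greedy: pick earliest-ending, then skip overlaps.
Selected (3 activities): [(0, 3), (4, 9), (12, 15)]


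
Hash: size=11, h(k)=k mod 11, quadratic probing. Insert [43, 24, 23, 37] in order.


Insertions: 43->slot 10; 24->slot 2; 23->slot 1; 37->slot 4
Table: [None, 23, 24, None, 37, None, None, None, None, None, 43]


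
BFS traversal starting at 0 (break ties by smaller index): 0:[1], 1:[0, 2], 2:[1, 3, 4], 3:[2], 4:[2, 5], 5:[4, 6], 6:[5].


BFS queue: start with [0]
Visit order: [0, 1, 2, 3, 4, 5, 6]


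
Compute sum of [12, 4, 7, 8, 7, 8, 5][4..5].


Prefix sums: [0, 12, 16, 23, 31, 38, 46, 51]
Sum[4..5] = prefix[6] - prefix[4] = 46 - 31 = 15


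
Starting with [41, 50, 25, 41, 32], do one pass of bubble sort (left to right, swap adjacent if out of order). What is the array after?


After one pass: [41, 25, 41, 32, 50]


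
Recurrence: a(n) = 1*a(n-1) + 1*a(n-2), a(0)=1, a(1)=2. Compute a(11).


Build bottom-up:
...a(9)=89, a(10)=144, a(11)=1*144+1*89=233


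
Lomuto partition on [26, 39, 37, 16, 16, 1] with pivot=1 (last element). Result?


Elements <= 1 go left of pivot.
Result: [1, 39, 37, 16, 16, 26], pivot at index 0


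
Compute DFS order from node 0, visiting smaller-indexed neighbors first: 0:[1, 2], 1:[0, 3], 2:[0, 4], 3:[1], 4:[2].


DFS stack-based: start with [0]
Visit order: [0, 1, 3, 2, 4]


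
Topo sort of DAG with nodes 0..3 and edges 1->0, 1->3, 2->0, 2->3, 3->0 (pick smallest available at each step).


Kahn's algorithm, process smallest node first
Order: [1, 2, 3, 0]


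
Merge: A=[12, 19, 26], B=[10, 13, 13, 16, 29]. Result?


Compare heads, take smaller each step.
Merged: [10, 12, 13, 13, 16, 19, 26, 29]


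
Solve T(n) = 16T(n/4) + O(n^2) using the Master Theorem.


a=16, b=4, c=2. log_4(16)=2 = c=2. Case 2: O(n^c log n) = O(n^2 log n)
Complexity: O(n^2 log n)


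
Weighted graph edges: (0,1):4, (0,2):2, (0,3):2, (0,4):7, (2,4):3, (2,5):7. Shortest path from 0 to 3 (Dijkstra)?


Dijkstra from 0:
Distances: {0: 0, 1: 4, 2: 2, 3: 2, 4: 5, 5: 9}
Shortest distance to 3 = 2, path = [0, 3]


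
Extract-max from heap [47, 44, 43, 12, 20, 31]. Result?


Max = 47
Replace root with last, heapify down
Resulting heap: [44, 31, 43, 12, 20]


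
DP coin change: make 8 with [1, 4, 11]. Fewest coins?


dp[0]=0; dp[i]=1+min(dp[i-c] for c in coins)
...dp[3]=3, dp[4]=1, dp[5]=2, dp[6]=3, dp[7]=4, dp[8]=2
Minimum coins for 8 = 2


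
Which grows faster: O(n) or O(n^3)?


linear grows slower than cubic
O(n) is asymptotically smaller; O(n^3) grows faster


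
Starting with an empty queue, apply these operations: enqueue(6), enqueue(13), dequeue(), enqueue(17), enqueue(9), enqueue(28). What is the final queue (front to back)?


enqueue(6) -> [6]
enqueue(13) -> [6, 13]
dequeue() returns 6 -> [13]
enqueue(17) -> [13, 17]
enqueue(9) -> [13, 17, 9]
enqueue(28) -> [13, 17, 9, 28]
Final queue (front to back): [13, 17, 9, 28]


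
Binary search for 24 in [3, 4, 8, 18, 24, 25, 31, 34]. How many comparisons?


Search for 24:
[0,7] mid=3 arr[3]=18
[4,7] mid=5 arr[5]=25
[4,4] mid=4 arr[4]=24
Total: 3 comparisons


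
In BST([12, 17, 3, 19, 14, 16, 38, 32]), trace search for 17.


BST root = 12
Search for 17: compare at each node
Path: [12, 17]


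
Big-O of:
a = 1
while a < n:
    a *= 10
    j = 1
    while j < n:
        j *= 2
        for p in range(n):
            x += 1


Per nesting level: O(log n) * O(log n) * O(n) = O(n (log n)^2)
Complexity: O(n (log n)^2)


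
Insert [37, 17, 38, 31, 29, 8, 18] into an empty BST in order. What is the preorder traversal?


Root = 37; build tree by BST insertion.
Preorder traversal: [37, 17, 8, 31, 29, 18, 38]


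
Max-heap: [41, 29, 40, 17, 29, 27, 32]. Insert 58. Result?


Append 58: [41, 29, 40, 17, 29, 27, 32, 58]
Bubble up: swap idx 7(58) with idx 3(17); swap idx 3(58) with idx 1(29); swap idx 1(58) with idx 0(41)
Result: [58, 41, 40, 29, 29, 27, 32, 17]


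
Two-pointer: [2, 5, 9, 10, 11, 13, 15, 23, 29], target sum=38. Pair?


Two pointers: lo=0, hi=8
Found pair: (9, 29) summing to 38


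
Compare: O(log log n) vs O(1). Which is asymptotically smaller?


constant grows slower than double-logarithmic
O(1) is asymptotically smaller; O(log log n) grows faster


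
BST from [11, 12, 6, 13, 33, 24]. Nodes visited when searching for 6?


BST root = 11
Search for 6: compare at each node
Path: [11, 6]


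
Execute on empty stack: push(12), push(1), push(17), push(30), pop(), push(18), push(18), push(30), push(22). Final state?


push(12) -> [12]
push(1) -> [12, 1]
push(17) -> [12, 1, 17]
push(30) -> [12, 1, 17, 30]
pop() returns 30 -> [12, 1, 17]
push(18) -> [12, 1, 17, 18]
push(18) -> [12, 1, 17, 18, 18]
push(30) -> [12, 1, 17, 18, 18, 30]
push(22) -> [12, 1, 17, 18, 18, 30, 22]
Final stack (bottom to top): [12, 1, 17, 18, 18, 30, 22]


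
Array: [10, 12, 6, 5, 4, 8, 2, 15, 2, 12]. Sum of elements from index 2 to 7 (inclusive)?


Prefix sums: [0, 10, 22, 28, 33, 37, 45, 47, 62, 64, 76]
Sum[2..7] = prefix[8] - prefix[2] = 62 - 22 = 40


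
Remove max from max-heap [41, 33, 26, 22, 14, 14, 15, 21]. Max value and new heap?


Max = 41
Replace root with last, heapify down
Resulting heap: [33, 22, 26, 21, 14, 14, 15]
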